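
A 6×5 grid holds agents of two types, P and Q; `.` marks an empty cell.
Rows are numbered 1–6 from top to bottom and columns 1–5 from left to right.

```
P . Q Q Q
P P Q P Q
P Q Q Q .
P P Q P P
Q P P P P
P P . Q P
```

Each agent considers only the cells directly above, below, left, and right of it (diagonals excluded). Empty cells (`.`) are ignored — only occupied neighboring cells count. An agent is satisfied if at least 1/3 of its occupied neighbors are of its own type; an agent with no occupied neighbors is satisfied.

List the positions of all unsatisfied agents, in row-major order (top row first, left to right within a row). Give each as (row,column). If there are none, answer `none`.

Row 1: (1,1)P 1/1 ok · (1,3)Q 2/2 ok · (1,4)Q 2/3 ok · (1,5)Q 2/2 ok
Row 2: (2,1)P 3/3 ok · (2,2)P 1/3 ok · (2,3)Q 2/4 ok · (2,4)P 0/4 unhappy · (2,5)Q 1/2 ok
Row 3: (3,1)P 2/3 ok · (3,2)Q 1/4 unhappy · (3,3)Q 4/4 ok · (3,4)Q 1/3 ok
Row 4: (4,1)P 2/3 ok · (4,2)P 2/4 ok · (4,3)Q 1/4 unhappy · (4,4)P 2/4 ok · (4,5)P 2/2 ok
Row 5: (5,1)Q 0/3 unhappy · (5,2)P 3/4 ok · (5,3)P 2/3 ok · (5,4)P 3/4 ok · (5,5)P 3/3 ok
Row 6: (6,1)P 1/2 ok · (6,2)P 2/2 ok · (6,4)Q 0/2 unhappy · (6,5)P 1/2 ok

(2,4), (3,2), (4,3), (5,1), (6,4)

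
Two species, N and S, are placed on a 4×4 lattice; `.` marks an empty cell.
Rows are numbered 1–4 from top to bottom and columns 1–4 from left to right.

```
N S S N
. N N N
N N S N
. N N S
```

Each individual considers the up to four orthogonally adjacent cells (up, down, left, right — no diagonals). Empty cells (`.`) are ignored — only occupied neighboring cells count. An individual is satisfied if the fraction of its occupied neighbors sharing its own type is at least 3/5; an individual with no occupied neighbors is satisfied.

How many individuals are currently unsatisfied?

Row 1: (1,1)N 0/1 ✗ · (1,2)S 1/3 ✗ · (1,3)S 1/3 ✗ · (1,4)N 1/2 ✗
Row 2: (2,2)N 2/3 ✓ · (2,3)N 2/4 ✗ · (2,4)N 3/3 ✓
Row 3: (3,1)N 1/1 ✓ · (3,2)N 3/4 ✓ · (3,3)S 0/4 ✗ · (3,4)N 1/3 ✗
Row 4: (4,2)N 2/2 ✓ · (4,3)N 1/3 ✗ · (4,4)S 0/2 ✗
Unsatisfied: (1,1), (1,2), (1,3), (1,4), (2,3), (3,3), (3,4), (4,3), (4,4) — 9 in total.

9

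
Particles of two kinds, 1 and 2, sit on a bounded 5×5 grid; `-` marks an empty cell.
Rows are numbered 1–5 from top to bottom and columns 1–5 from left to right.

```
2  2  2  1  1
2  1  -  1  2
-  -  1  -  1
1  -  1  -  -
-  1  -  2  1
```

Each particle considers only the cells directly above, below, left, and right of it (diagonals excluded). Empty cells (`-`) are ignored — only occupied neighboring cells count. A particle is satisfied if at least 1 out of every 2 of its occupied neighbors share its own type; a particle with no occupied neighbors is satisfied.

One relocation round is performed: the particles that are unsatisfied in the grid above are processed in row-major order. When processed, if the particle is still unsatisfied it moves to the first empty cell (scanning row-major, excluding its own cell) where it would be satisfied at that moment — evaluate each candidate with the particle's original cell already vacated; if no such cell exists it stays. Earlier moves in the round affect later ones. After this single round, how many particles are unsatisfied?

Initially unsatisfied (in order): (2,2), (2,5), (3,5), (5,4), (5,5).
  (2,2) → (2,3).
  (2,5) → (2,2).
  (3,5): now satisfied by earlier moves; stays.
  (5,4) → (3,1).
  (5,5): now satisfied by earlier moves; stays.
Resulting grid:
2 2 2 1 1
2 2 1 1 -
2 - 1 - 1
1 - 1 - -
- 1 - - 1
Unsatisfied now: (1,3), (4,1).

2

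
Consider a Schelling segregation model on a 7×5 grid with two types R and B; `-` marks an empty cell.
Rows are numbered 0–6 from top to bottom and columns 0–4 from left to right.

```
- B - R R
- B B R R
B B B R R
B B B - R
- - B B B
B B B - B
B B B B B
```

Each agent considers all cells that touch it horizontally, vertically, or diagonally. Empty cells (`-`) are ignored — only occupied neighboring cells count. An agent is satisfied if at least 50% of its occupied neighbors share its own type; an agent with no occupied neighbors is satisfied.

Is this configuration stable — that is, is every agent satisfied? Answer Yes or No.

Row 0: (0,1)B 2/2 satisfied · (0,3)R 3/4 satisfied · (0,4)R 3/3 satisfied
Row 1: (1,1)B 5/5 satisfied · (1,2)B 4/7 satisfied · (1,3)R 5/7 satisfied · (1,4)R 5/5 satisfied
Row 2: (2,0)B 4/4 satisfied · (2,1)B 7/7 satisfied · (2,2)B 5/7 satisfied · (2,3)R 4/7 satisfied · (2,4)R 4/4 satisfied
Row 3: (3,0)B 3/3 satisfied · (3,1)B 6/6 satisfied · (3,2)B 5/6 satisfied · (3,4)R 2/4 satisfied
Row 4: (4,2)B 5/5 satisfied · (4,3)B 5/6 satisfied · (4,4)B 2/3 satisfied
Row 5: (5,0)B 3/3 satisfied · (5,1)B 6/6 satisfied · (5,2)B 6/6 satisfied · (5,4)B 4/4 satisfied
Row 6: (6,0)B 3/3 satisfied · (6,1)B 5/5 satisfied · (6,2)B 4/4 satisfied · (6,3)B 4/4 satisfied · (6,4)B 2/2 satisfied
All meet the threshold, so the configuration is stable.

Yes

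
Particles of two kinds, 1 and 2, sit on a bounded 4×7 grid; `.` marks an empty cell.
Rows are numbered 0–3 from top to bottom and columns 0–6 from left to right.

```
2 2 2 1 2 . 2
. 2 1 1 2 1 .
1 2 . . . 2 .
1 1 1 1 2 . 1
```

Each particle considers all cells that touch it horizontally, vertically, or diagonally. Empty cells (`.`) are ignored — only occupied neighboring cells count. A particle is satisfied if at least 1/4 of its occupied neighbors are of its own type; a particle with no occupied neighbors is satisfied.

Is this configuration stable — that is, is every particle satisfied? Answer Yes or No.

No

Row 0: (0,0)2 2/2 satisfied · (0,1)2 3/4 satisfied · (0,2)2 2/5 satisfied · (0,3)1 2/5 satisfied · (0,4)2 1/4 satisfied · (0,6)2 0/1 not
Row 1: (1,1)2 4/6 satisfied · (1,2)1 2/6 satisfied · (1,3)1 2/5 satisfied · (1,4)2 2/5 satisfied · (1,5)1 0/4 not
Row 2: (2,0)1 2/4 satisfied · (2,1)2 1/6 not · (2,5)2 2/4 satisfied
Row 3: (3,0)1 2/3 satisfied · (3,1)1 3/4 satisfied · (3,2)1 2/3 satisfied · (3,3)1 1/2 satisfied · (3,4)2 1/2 satisfied · (3,6)1 0/1 not
For instance (0,6) has only 0/1 same-type neighbors, below 1/4.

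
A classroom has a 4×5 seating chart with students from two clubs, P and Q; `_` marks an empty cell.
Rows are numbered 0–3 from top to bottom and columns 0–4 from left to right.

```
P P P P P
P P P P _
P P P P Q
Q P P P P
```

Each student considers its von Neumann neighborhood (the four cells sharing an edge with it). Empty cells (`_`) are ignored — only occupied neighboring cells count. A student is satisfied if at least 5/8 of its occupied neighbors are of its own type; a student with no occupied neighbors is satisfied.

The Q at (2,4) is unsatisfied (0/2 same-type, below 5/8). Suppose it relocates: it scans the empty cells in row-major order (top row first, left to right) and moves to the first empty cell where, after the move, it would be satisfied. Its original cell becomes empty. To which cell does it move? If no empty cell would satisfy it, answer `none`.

none

Vacating (2,4). Empty cells in order:
  (1,4): 0/2 same-type → still unsatisfied.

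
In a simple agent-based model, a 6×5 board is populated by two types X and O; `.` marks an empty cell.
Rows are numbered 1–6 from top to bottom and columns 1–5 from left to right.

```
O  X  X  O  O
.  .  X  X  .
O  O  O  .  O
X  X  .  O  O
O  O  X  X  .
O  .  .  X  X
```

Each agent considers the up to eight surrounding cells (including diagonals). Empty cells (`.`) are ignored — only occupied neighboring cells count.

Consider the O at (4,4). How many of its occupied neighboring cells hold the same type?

Occupied neighbors of (4,4): (3,3)=O, (3,5)=O, (4,5)=O, (5,3)=X, (5,4)=X.
Same type (O): 3 of 5.

3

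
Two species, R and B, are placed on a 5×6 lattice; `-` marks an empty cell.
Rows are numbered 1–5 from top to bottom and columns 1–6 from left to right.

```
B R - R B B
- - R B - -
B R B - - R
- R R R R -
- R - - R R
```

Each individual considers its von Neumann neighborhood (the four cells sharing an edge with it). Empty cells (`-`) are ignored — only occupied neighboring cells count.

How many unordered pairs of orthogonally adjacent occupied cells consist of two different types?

8

Scan each occupied cell's neighbors to the right and below so each pair is counted once.
Row 1: B(1,1)–R(1,2)≠ R(1,4)–B(1,5)≠ R(1,4)–B(2,4)≠ B(1,5)–B(1,6)=  → 3/4 unlike.
Row 2: R(2,3)–B(2,4)≠ R(2,3)–B(3,3)≠  → 2/2 unlike.
Row 3: B(3,1)–R(3,2)≠ R(3,2)–B(3,3)≠ R(3,2)–R(4,2)= B(3,3)–R(4,3)≠  → 3/4 unlike.
Row 4: R(4,2)–R(4,3)= R(4,2)–R(5,2)= R(4,3)–R(4,4)= R(4,4)–R(4,5)= R(4,5)–R(5,5)=  → 0/5 unlike.
Row 5: R(5,5)–R(5,6)=  → 0/1 unlike.
Total adjacent occupied pairs: 16; unlike-type pairs: 8.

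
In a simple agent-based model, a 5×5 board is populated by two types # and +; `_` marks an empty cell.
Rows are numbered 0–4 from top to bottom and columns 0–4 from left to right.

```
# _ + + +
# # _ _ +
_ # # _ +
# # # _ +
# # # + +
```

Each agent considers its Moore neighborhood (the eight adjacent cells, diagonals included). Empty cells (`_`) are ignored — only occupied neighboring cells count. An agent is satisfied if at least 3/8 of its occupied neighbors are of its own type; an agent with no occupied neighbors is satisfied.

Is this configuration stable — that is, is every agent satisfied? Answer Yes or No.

(0,0)# 2/2 satisfied
(0,2)+ 1/2 satisfied
(0,3)+ 3/3 satisfied
(0,4)+ 2/2 satisfied
(1,0)# 3/3 satisfied
(1,1)# 4/5 satisfied
(1,4)+ 3/3 satisfied
(2,1)# 6/6 satisfied
(2,2)# 4/4 satisfied
(2,4)+ 2/2 satisfied
(3,0)# 4/4 satisfied
(3,1)# 7/7 satisfied
(3,2)# 5/6 satisfied
(3,4)+ 3/3 satisfied
(4,0)# 3/3 satisfied
(4,1)# 5/5 satisfied
(4,2)# 3/4 satisfied
(4,3)+ 2/4 satisfied
(4,4)+ 2/2 satisfied
All meet the threshold, so the configuration is stable.

Yes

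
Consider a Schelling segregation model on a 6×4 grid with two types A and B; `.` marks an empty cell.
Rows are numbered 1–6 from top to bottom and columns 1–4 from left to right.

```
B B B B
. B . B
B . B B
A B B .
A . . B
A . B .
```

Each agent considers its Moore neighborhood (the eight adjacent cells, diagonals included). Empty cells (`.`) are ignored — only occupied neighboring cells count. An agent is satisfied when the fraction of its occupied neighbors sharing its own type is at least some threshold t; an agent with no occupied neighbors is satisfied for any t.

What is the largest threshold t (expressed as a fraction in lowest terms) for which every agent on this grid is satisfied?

(1,1)B 2/2
(1,2)B 3/3
(1,3)B 4/4
(1,4)B 2/2
(2,2)B 5/5
(2,4)B 4/4
(3,1)B 2/3
(3,3)B 5/5
(3,4)B 3/3
(4,1)A 1/3
(4,2)B 3/5
(4,3)B 4/4
(5,1)A 2/3
(5,4)B 2/2
(6,1)A 1/1
(6,3)B 1/1
The smallest same-type fraction is 1/3 at (4,1), which reduces to 1/3. Any threshold above that leaves this agent unsatisfied.

1/3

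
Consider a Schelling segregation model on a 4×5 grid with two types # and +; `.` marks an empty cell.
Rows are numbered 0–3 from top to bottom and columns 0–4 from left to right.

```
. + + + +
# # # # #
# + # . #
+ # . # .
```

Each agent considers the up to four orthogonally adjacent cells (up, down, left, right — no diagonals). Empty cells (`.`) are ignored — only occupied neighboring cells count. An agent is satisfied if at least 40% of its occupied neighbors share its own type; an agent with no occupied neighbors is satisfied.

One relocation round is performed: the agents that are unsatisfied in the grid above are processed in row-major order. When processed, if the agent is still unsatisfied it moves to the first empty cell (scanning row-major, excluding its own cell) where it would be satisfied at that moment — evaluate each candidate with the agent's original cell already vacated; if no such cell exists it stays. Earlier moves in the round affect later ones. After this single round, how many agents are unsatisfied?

2

Initially unsatisfied (in order): (2,0), (2,1), (3,0), (3,1).
  (2,0) → (0,0).
  (2,1) → (2,0).
  (3,0): now satisfied by earlier moves; stays.
  (3,1) → (2,1).
Resulting grid:
# + + + +
# # # # #
+ # # . #
+ . . # .
Unsatisfied now: (0,1), (2,0).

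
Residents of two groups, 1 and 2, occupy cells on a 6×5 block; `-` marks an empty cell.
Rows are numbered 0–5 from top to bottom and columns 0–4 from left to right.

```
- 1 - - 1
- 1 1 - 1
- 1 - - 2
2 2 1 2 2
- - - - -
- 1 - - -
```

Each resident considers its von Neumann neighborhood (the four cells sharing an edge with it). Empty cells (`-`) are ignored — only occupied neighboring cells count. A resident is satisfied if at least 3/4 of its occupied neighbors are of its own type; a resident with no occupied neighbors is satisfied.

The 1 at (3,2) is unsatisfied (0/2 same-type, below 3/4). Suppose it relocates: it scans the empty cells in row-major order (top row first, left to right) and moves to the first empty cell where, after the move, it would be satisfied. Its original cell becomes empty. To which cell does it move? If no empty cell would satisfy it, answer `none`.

(0,0)

Vacating (3,2). Empty cells in order:
  (0,0): 1/1 same-type → satisfied — stop here.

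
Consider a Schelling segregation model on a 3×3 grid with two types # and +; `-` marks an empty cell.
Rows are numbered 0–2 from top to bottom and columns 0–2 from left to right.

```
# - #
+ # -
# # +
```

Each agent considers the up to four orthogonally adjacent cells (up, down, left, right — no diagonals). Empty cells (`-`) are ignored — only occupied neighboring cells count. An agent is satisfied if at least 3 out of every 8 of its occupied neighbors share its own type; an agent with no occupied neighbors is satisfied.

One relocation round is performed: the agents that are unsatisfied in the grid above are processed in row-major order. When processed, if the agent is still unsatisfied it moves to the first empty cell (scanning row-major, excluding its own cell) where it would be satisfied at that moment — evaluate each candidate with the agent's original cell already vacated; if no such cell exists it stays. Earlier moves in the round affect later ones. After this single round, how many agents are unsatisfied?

Initially unsatisfied (in order): (0,0), (1,0), (2,2).
  (0,0) → (0,1).
  (1,0): no empty cell satisfies it; stays.
  (2,2) → (0,0).
Resulting grid:
+ # #
+ # -
# # -
Unsatisfied now: (1,0).

1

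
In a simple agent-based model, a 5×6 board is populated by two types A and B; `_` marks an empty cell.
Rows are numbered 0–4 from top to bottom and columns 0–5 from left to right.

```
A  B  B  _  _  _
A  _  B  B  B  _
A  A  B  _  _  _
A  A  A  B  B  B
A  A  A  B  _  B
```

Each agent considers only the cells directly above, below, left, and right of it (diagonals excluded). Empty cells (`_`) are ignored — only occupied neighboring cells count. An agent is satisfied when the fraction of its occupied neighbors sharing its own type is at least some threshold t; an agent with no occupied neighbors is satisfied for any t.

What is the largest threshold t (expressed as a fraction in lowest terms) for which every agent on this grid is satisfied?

1/3

(0,0)A 1/2
(0,1)B 1/2
(0,2)B 2/2
(1,0)A 2/2
(1,2)B 3/3
(1,3)B 2/2
(1,4)B 1/1
(2,0)A 3/3
(2,1)A 2/3
(2,2)B 1/3
(3,0)A 3/3
(3,1)A 4/4
(3,2)A 2/4
(3,3)B 2/3
(3,4)B 2/2
(3,5)B 2/2
(4,0)A 2/2
(4,1)A 3/3
(4,2)A 2/3
(4,3)B 1/2
(4,5)B 1/1
The smallest same-type fraction is 1/3 at (2,2), which reduces to 1/3. Any threshold above that leaves this agent unsatisfied.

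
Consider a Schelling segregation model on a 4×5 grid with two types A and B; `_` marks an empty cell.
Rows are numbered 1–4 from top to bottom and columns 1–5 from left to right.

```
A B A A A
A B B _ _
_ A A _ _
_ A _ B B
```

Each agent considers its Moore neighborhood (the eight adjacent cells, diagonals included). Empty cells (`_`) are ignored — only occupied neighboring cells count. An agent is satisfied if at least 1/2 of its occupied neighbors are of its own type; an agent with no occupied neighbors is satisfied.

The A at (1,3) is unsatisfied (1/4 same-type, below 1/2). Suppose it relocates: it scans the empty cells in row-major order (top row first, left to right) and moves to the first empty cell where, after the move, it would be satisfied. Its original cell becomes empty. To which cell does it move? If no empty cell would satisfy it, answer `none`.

(2,4)

Vacating (1,3). Empty cells in order:
  (2,4): 3/4 same-type → satisfied — stop here.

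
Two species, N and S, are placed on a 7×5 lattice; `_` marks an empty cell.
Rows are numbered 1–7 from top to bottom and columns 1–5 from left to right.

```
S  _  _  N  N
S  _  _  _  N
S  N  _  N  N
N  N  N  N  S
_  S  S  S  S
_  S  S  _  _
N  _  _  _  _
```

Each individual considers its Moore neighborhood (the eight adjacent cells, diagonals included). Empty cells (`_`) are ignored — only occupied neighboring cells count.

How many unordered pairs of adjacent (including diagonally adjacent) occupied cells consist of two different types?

Scan each occupied cell's neighbors to the right and below (and the two forward diagonals) so each pair is counted once.
Row 1: S(1,1)–S(2,1)= N(1,4)–N(1,5)= N(1,4)–N(2,5)= N(1,5)–N(2,5)=  → 0/4 unlike.
Row 2: S(2,1)–S(3,1)= S(2,1)–N(3,2)≠ N(2,5)–N(3,5)= N(2,5)–N(3,4)=  → 1/4 unlike.
Row 3: S(3,1)–N(3,2)≠ S(3,1)–N(4,1)≠ S(3,1)–N(4,2)≠ N(3,2)–N(4,2)= N(3,2)–N(4,3)= N(3,2)–N(4,1)= N(3,4)–N(3,5)= N(3,4)–N(4,4)= N(3,4)–S(4,5)≠ N(3,4)–N(4,3)= N(3,5)–S(4,5)≠ N(3,5)–N(4,4)=  → 5/12 unlike.
Row 4: N(4,1)–N(4,2)= N(4,1)–S(5,2)≠ N(4,2)–N(4,3)= N(4,2)–S(5,2)≠ N(4,2)–S(5,3)≠ N(4,3)–N(4,4)= N(4,3)–S(5,3)≠ N(4,3)–S(5,4)≠ N(4,3)–S(5,2)≠ N(4,4)–S(4,5)≠ N(4,4)–S(5,4)≠ N(4,4)–S(5,5)≠ N(4,4)–S(5,3)≠ S(4,5)–S(5,5)= S(4,5)–S(5,4)=  → 10/15 unlike.
Row 5: S(5,2)–S(5,3)= S(5,2)–S(6,2)= S(5,2)–S(6,3)= S(5,3)–S(5,4)= S(5,3)–S(6,3)= S(5,3)–S(6,2)= S(5,4)–S(5,5)= S(5,4)–S(6,3)=  → 0/8 unlike.
Row 6: S(6,2)–S(6,3)= S(6,2)–N(7,1)≠  → 1/2 unlike.
Total adjacent occupied pairs: 45; unlike-type pairs: 17.

17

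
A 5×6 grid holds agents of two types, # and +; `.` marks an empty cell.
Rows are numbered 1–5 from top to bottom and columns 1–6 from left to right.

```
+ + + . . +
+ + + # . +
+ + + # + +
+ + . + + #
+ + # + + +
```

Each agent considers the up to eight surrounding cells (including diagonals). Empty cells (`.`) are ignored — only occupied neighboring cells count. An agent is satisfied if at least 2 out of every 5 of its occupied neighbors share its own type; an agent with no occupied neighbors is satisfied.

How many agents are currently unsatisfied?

Row 1: (1,1)+ 3/3 ok · (1,2)+ 5/5 ok · (1,3)+ 3/4 ok · (1,6)+ 1/1 ok
Row 2: (2,1)+ 5/5 ok · (2,2)+ 8/8 ok · (2,3)+ 5/7 ok · (2,4)# 1/5 unhappy · (2,6)+ 3/3 ok
Row 3: (3,1)+ 5/5 ok · (3,2)+ 7/7 ok · (3,3)+ 5/7 ok · (3,4)# 1/6 unhappy · (3,5)+ 4/7 ok · (3,6)+ 3/4 ok
Row 4: (4,1)+ 5/5 ok · (4,2)+ 6/7 ok · (4,4)+ 5/7 ok · (4,5)+ 6/8 ok · (4,6)# 0/5 unhappy
Row 5: (5,1)+ 3/3 ok · (5,2)+ 3/4 ok · (5,3)# 0/4 unhappy · (5,4)+ 3/4 ok · (5,5)+ 4/5 ok · (5,6)+ 2/3 ok
Unsatisfied: (2,4), (3,4), (4,6), (5,3) — 4 in total.

4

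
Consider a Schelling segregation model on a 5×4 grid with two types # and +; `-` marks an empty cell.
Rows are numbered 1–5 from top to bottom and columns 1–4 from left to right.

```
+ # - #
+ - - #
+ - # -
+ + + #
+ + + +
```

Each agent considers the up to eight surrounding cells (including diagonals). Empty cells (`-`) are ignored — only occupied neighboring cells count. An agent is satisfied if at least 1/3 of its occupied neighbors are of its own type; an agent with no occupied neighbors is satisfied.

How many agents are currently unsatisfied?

2

(1,1)+ 1/2 ok
(1,2)# 0/2 unhappy
(1,4)# 1/1 ok
(2,1)+ 2/3 ok
(2,4)# 2/2 ok
(3,1)+ 3/3 ok
(3,3)# 2/4 ok
(4,1)+ 4/4 ok
(4,2)+ 6/7 ok
(4,3)+ 4/6 ok
(4,4)# 1/4 unhappy
(5,1)+ 3/3 ok
(5,2)+ 5/5 ok
(5,3)+ 4/5 ok
(5,4)+ 2/3 ok
Unsatisfied: (1,2), (4,4) — 2 in total.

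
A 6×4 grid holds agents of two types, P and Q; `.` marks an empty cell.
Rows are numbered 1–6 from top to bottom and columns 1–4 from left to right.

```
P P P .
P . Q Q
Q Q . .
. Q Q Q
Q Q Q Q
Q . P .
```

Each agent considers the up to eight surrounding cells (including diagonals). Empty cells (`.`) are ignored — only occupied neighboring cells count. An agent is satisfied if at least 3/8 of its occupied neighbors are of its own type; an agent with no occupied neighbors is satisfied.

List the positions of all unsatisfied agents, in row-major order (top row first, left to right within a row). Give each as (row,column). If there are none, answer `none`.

(1,3), (6,3)

Row 1: (1,1)P 2/2 ok · (1,2)P 3/4 ok · (1,3)P 1/3 unhappy
Row 2: (2,1)P 2/4 ok · (2,3)Q 2/4 ok · (2,4)Q 1/2 ok
Row 3: (3,1)Q 2/3 ok · (3,2)Q 4/5 ok
Row 4: (4,2)Q 6/6 ok · (4,3)Q 6/6 ok · (4,4)Q 3/3 ok
Row 5: (5,1)Q 3/3 ok · (5,2)Q 5/6 ok · (5,3)Q 5/6 ok · (5,4)Q 3/4 ok
Row 6: (6,1)Q 2/2 ok · (6,3)P 0/3 unhappy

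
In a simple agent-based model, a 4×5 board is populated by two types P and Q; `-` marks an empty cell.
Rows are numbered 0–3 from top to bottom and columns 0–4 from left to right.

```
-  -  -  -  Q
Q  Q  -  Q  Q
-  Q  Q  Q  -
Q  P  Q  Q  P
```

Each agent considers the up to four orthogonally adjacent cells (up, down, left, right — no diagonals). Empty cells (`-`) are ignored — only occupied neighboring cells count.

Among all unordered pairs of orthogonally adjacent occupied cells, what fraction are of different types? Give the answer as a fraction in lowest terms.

Scan each occupied cell's neighbors to the right and below so each pair is counted once.
From row 0: 0 unlike of 1 pairs (running 0/1).
From row 1: 0 unlike of 4 pairs (running 0/5).
From row 2: 1 unlike of 5 pairs (running 1/10).
From row 3: 3 unlike of 4 pairs (running 4/14).
Total adjacent occupied pairs: 14; unlike-type pairs: 4.
4/14 reduces to 2/7.

2/7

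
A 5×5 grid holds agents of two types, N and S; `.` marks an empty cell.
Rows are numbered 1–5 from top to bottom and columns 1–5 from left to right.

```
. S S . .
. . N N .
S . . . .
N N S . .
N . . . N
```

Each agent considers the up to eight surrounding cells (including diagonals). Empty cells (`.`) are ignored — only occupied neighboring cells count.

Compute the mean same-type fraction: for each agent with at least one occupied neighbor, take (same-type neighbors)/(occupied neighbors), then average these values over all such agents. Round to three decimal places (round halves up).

0.426

Row 1: (1,2)S 1/2 · (1,3)S 1/3
Row 2: (2,3)N 1/3 · (2,4)N 1/2
Row 3: (3,1)S 0/2
Row 4: (4,1)N 2/3 · (4,2)N 2/4 · (4,3)S 0/1
Row 5: (5,1)N 2/2 · (5,5)N — no occupied neighbors
Sum over 9 agents: 1/2 + 1/3 + 1/3 + 1/2 + 0/2 + 2/3 + 2/4 + 0/1 + 2/2 = 23/6; mean = 23/6 ÷ 9 = 23/54 = 0.425925… → 0.426.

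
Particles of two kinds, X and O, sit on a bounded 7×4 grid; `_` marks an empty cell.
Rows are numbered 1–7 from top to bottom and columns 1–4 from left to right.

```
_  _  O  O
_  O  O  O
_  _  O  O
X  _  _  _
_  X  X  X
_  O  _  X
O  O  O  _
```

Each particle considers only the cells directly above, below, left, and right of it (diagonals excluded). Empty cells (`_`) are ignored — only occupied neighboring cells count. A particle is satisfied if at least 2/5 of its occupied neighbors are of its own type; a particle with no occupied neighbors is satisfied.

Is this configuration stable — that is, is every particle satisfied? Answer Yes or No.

Yes

Row 1: (1,3)O 2/2 ✓ · (1,4)O 2/2 ✓
Row 2: (2,2)O 1/1 ✓ · (2,3)O 4/4 ✓ · (2,4)O 3/3 ✓
Row 3: (3,3)O 2/2 ✓ · (3,4)O 2/2 ✓
Row 4: (4,1)X 0/0 ✓
Row 5: (5,2)X 1/2 ✓ · (5,3)X 2/2 ✓ · (5,4)X 2/2 ✓
Row 6: (6,2)O 1/2 ✓ · (6,4)X 1/1 ✓
Row 7: (7,1)O 1/1 ✓ · (7,2)O 3/3 ✓ · (7,3)O 1/1 ✓
All meet the threshold, so the configuration is stable.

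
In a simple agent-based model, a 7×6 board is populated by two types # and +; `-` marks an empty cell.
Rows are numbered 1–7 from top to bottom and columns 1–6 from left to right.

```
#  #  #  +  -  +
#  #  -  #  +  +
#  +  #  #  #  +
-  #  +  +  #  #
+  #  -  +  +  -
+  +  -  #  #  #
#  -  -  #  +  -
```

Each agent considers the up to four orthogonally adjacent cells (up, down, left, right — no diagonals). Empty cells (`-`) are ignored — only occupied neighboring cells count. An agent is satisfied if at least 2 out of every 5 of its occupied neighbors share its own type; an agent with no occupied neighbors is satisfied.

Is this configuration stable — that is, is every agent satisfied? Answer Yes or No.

No

(1,1)# 2/2 ok
(1,2)# 3/3 ok
(1,3)# 1/2 ok
(1,4)+ 0/2 unhappy
(1,6)+ 1/1 ok
(2,1)# 3/3 ok
(2,2)# 2/3 ok
(2,4)# 1/3 unhappy
(2,5)+ 1/3 unhappy
(2,6)+ 3/3 ok
(3,1)# 1/2 ok
(3,2)+ 0/4 unhappy
(3,3)# 1/3 unhappy
(3,4)# 3/4 ok
(3,5)# 2/4 ok
(3,6)+ 1/3 unhappy
(4,2)# 1/3 unhappy
(4,3)+ 1/3 unhappy
(4,4)+ 2/4 ok
(4,5)# 2/4 ok
(4,6)# 1/2 ok
(5,1)+ 1/2 ok
(5,2)# 1/3 unhappy
(5,4)+ 2/3 ok
(5,5)+ 1/3 unhappy
(6,1)+ 2/3 ok
(6,2)+ 1/2 ok
(6,4)# 2/3 ok
(6,5)# 2/4 ok
(6,6)# 1/1 ok
(7,1)# 0/1 unhappy
(7,4)# 1/2 ok
(7,5)+ 0/2 unhappy
For instance (1,4) has only 0/2 same-type neighbors, below 2/5.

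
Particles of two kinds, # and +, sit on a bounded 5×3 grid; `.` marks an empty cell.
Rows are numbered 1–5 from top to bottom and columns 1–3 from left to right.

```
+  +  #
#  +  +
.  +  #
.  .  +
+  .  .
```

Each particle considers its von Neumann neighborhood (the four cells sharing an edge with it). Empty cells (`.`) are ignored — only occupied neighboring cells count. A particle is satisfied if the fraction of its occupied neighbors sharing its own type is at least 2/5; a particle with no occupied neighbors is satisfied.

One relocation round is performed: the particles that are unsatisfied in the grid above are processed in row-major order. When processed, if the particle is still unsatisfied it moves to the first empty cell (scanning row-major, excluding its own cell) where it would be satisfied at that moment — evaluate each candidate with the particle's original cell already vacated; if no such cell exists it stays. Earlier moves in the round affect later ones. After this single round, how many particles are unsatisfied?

Initially unsatisfied (in order): (1,3), (2,1), (2,3), (3,3), (4,3).
  (1,3) → (3,1).
  (2,1) → (4,1).
  (2,3): now satisfied by earlier moves; stays.
  (3,3): no empty cell satisfies it; stays.
  (4,3) → (1,3).
Resulting grid:
+ + +
. + +
# + #
# . .
+ . .
Unsatisfied now: (3,2), (3,3), (5,1).

3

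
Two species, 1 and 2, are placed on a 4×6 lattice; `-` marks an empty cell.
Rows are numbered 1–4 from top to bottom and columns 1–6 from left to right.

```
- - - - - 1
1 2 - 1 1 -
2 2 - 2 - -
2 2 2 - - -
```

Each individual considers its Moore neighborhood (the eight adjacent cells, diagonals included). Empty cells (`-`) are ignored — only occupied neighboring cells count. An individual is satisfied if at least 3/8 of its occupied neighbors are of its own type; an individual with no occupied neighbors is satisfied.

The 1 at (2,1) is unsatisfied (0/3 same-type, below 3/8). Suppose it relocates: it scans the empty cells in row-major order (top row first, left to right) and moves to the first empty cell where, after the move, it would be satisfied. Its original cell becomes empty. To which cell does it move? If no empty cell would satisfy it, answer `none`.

(1,3)

Vacating (2,1). Empty cells in order:
  (1,1): 0/1 same-type → still unsatisfied.
  (1,2): 0/1 same-type → still unsatisfied.
  (1,3): 1/2 same-type → satisfied — stop here.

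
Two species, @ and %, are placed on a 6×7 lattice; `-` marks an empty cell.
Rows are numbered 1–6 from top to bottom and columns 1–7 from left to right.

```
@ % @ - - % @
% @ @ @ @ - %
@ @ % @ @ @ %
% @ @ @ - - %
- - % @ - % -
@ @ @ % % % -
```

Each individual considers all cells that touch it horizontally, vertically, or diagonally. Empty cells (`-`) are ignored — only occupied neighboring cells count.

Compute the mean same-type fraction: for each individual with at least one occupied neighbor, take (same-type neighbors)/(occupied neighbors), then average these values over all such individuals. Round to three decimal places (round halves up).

0.564

Row 1: (1,1)@ 1/3 · (1,2)% 1/5 · (1,3)@ 3/4 · (1,6)% 1/3 · (1,7)@ 0/2
Row 2: (2,1)% 1/5 · (2,2)@ 5/8 · (2,3)@ 5/7 · (2,4)@ 5/6 · (2,5)@ 4/5 · (2,7)% 2/4
Row 3: (3,1)@ 3/5 · (3,2)@ 5/8 · (3,3)% 0/8 · (3,4)@ 6/7 · (3,5)@ 5/5 · (3,6)@ 2/5 · (3,7)% 2/3
Row 4: (4,1)% 0/3 · (4,2)@ 3/6 · (4,3)@ 5/7 · (4,4)@ 4/6 · (4,7)% 2/3
Row 5: (5,3)% 1/7 · (5,4)@ 3/6 · (5,6)% 3/3
Row 6: (6,1)@ 1/1 · (6,2)@ 2/3 · (6,3)@ 2/4 · (6,4)% 2/4 · (6,5)% 3/4 · (6,6)% 2/2
Sum over 32 individuals: 1/3 + 1/5 + 3/4 + 1/3 + 0/2 + 1/5 + 5/8 + 5/7 + 5/6 + 4/5 + 2/4 + 3/5 + 5/8 + 0/8 + 6/7 + 5/5 + 2/5 + 2/3 + 0/3 + 3/6 + 5/7 + 4/6 + 2/3 + 1/7 + 3/6 + 3/3 + 1/1 + 2/3 + 2/4 + 2/4 + 3/4 + 2/2 = 7579/420; mean = 7579/420 ÷ 32 = 7579/13440 = 0.563913… → 0.564.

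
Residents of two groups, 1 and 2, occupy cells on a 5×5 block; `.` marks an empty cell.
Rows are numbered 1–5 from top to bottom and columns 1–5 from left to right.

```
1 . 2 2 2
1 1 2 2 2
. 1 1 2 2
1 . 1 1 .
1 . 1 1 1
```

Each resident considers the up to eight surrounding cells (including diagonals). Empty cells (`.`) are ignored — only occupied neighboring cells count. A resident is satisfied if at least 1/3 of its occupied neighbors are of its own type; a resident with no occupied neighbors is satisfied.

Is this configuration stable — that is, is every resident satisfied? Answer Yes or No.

Yes

Row 1: (1,1)1 2/2 ✓ · (1,3)2 3/4 ✓ · (1,4)2 5/5 ✓ · (1,5)2 3/3 ✓
Row 2: (2,1)1 3/3 ✓ · (2,2)1 4/6 ✓ · (2,3)2 4/7 ✓ · (2,4)2 7/8 ✓ · (2,5)2 5/5 ✓
Row 3: (3,2)1 5/6 ✓ · (3,3)1 4/7 ✓ · (3,4)2 4/7 ✓ · (3,5)2 3/4 ✓
Row 4: (4,1)1 2/2 ✓ · (4,3)1 5/6 ✓ · (4,4)1 5/7 ✓
Row 5: (5,1)1 1/1 ✓ · (5,3)1 3/3 ✓ · (5,4)1 4/4 ✓ · (5,5)1 2/2 ✓
All meet the threshold, so the configuration is stable.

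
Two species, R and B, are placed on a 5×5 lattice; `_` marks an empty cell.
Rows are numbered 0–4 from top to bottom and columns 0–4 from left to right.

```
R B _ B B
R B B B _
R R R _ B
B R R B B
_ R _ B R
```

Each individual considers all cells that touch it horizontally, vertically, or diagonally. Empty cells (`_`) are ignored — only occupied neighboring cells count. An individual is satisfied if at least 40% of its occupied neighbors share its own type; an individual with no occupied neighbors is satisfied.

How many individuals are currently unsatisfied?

4

Row 0: (0,0)R 1/3 unhappy · (0,1)B 2/4 ok · (0,3)B 3/3 ok · (0,4)B 2/2 ok
Row 1: (1,0)R 3/5 ok · (1,1)B 2/7 unhappy · (1,2)B 4/6 ok · (1,3)B 4/5 ok
Row 2: (2,0)R 3/5 ok · (2,1)R 5/8 ok · (2,2)R 3/7 ok · (2,4)B 3/3 ok
Row 3: (3,0)B 0/4 unhappy · (3,1)R 5/6 ok · (3,2)R 4/6 ok · (3,3)B 3/6 ok · (3,4)B 3/4 ok
Row 4: (4,1)R 2/3 ok · (4,3)B 2/4 ok · (4,4)R 0/3 unhappy
Unsatisfied: (0,0), (1,1), (3,0), (4,4) — 4 in total.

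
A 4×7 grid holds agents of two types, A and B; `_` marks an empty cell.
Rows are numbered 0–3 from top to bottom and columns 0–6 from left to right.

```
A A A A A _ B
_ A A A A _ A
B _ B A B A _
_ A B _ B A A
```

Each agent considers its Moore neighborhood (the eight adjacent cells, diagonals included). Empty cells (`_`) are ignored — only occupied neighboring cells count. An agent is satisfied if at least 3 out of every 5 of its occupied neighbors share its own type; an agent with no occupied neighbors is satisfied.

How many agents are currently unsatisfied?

Row 0: (0,0)A 2/2 satisfied · (0,1)A 4/4 satisfied · (0,2)A 5/5 satisfied · (0,3)A 5/5 satisfied · (0,4)A 3/3 satisfied · (0,6)B 0/1 not
Row 1: (1,1)A 4/6 satisfied · (1,2)A 6/7 satisfied · (1,3)A 6/8 satisfied · (1,4)A 5/6 satisfied · (1,6)A 1/2 not
Row 2: (2,0)B 0/2 not · (2,2)B 1/6 not · (2,3)A 3/7 not · (2,4)B 1/6 not · (2,5)A 4/6 satisfied
Row 3: (3,1)A 0/3 not · (3,2)B 1/3 not · (3,4)B 1/4 not · (3,5)A 2/4 not · (3,6)A 2/2 satisfied
Unsatisfied: (0,6), (1,6), (2,0), (2,2), (2,3), (2,4), (3,1), (3,2), (3,4), (3,5) — 10 in total.

10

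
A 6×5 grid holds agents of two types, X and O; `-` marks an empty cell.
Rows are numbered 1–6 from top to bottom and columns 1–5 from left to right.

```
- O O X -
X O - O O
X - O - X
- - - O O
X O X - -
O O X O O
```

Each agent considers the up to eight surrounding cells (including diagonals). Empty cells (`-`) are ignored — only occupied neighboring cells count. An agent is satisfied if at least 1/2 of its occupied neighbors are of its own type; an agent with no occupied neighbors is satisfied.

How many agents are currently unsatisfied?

10

(1,2)O 2/3 ✓
(1,3)O 3/4 ✓
(1,4)X 0/3 ✗
(2,1)X 1/3 ✗
(2,2)O 3/5 ✓
(2,4)O 3/5 ✓
(2,5)O 1/3 ✗
(3,1)X 1/2 ✓
(3,3)O 3/3 ✓
(3,5)X 0/4 ✗
(4,4)O 2/4 ✓
(4,5)O 1/2 ✓
(5,1)X 0/3 ✗
(5,2)O 2/5 ✗
(5,3)X 1/5 ✗
(6,1)O 2/3 ✓
(6,2)O 2/5 ✗
(6,3)X 1/4 ✗
(6,4)O 1/3 ✗
(6,5)O 1/1 ✓
Unsatisfied: (1,4), (2,1), (2,5), (3,5), (5,1), (5,2), (5,3), (6,2), (6,3), (6,4) — 10 in total.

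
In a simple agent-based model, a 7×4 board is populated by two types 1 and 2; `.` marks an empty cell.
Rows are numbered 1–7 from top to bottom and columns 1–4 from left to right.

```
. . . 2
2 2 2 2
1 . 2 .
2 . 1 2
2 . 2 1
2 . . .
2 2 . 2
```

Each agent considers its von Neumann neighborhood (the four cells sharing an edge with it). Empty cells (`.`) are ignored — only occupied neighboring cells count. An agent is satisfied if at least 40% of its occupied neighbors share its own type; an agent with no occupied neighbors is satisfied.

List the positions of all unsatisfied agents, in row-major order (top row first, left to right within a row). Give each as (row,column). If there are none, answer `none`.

Row 1: (1,4)2 1/1 ✓
Row 2: (2,1)2 1/2 ✓ · (2,2)2 2/2 ✓ · (2,3)2 3/3 ✓ · (2,4)2 2/2 ✓
Row 3: (3,1)1 0/2 ✗ · (3,3)2 1/2 ✓
Row 4: (4,1)2 1/2 ✓ · (4,3)1 0/3 ✗ · (4,4)2 0/2 ✗
Row 5: (5,1)2 2/2 ✓ · (5,3)2 0/2 ✗ · (5,4)1 0/2 ✗
Row 6: (6,1)2 2/2 ✓
Row 7: (7,1)2 2/2 ✓ · (7,2)2 1/1 ✓ · (7,4)2 0/0 ✓

(3,1), (4,3), (4,4), (5,3), (5,4)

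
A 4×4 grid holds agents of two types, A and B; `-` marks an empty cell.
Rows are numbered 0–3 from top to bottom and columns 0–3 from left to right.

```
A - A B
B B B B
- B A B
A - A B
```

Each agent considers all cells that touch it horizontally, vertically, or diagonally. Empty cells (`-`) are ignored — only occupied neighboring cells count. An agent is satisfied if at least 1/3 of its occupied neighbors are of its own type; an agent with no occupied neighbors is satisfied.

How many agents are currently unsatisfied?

5

Row 0: (0,0)A 0/2 unhappy · (0,2)A 0/4 unhappy · (0,3)B 2/3 ok
Row 1: (1,0)B 2/3 ok · (1,1)B 3/6 ok · (1,2)B 5/7 ok · (1,3)B 3/5 ok
Row 2: (2,1)B 3/6 ok · (2,2)A 1/7 unhappy · (2,3)B 3/5 ok
Row 3: (3,0)A 0/1 unhappy · (3,2)A 1/4 unhappy · (3,3)B 1/3 ok
Unsatisfied: (0,0), (0,2), (2,2), (3,0), (3,2) — 5 in total.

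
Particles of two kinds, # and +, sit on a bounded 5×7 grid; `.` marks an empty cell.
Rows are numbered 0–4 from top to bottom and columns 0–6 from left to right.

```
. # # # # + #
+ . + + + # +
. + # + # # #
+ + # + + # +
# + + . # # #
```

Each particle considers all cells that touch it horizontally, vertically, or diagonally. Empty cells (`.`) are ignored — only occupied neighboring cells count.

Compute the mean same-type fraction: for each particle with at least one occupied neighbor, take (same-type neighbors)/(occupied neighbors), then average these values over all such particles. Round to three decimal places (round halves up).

(0,1)# 1/3
(0,2)# 2/4
(0,3)# 2/5
(0,4)# 2/5
(0,5)+ 2/5
(0,6)# 1/3
(1,0)+ 1/2
(1,2)+ 3/7
(1,3)+ 3/8
(1,4)+ 3/8
(1,5)# 5/8
(1,6)+ 1/5
(2,1)+ 4/6
(2,2)# 1/7
(2,3)+ 5/8
(2,4)# 3/8
(2,5)# 4/8
(2,6)# 3/5
(3,0)+ 3/4
(3,1)+ 4/7
(3,2)# 1/7
(3,3)+ 3/7
(3,4)+ 2/7
(3,5)# 6/8
(3,6)+ 0/5
(4,0)# 0/3
(4,1)+ 3/5
(4,2)+ 3/4
(4,4)# 2/4
(4,5)# 3/5
(4,6)# 2/3
Sum over 31 particles: 1/3 + 2/4 + 2/5 + 2/5 + 2/5 + 1/3 + 1/2 + 3/7 + 3/8 + 3/8 + 5/8 + 1/5 + 4/6 + 1/7 + 5/8 + 3/8 + 4/8 + 3/5 + 3/4 + 4/7 + 1/7 + 3/7 + 2/7 + 6/8 + 0/5 + 0/3 + 3/5 + 3/4 + 2/4 + 3/5 + 2/3 = 553/40; mean = 553/40 ÷ 31 = 553/1240 = 0.445967… → 0.446.

0.446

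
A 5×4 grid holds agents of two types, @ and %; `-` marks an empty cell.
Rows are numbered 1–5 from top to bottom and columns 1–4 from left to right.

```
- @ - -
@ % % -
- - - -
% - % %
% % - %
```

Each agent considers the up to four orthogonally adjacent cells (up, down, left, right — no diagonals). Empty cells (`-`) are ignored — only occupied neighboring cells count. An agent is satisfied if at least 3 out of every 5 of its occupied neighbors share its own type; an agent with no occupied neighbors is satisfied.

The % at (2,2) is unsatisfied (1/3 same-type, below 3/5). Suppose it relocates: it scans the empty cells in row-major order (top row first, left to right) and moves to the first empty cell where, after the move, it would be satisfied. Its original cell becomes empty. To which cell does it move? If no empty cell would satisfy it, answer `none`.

Vacating (2,2). Empty cells in order:
  (1,1): 0/2 same-type → still unsatisfied.
  (1,3): 1/2 same-type → still unsatisfied.
  (1,4): 0/0 same-type → satisfied — stop here.

(1,4)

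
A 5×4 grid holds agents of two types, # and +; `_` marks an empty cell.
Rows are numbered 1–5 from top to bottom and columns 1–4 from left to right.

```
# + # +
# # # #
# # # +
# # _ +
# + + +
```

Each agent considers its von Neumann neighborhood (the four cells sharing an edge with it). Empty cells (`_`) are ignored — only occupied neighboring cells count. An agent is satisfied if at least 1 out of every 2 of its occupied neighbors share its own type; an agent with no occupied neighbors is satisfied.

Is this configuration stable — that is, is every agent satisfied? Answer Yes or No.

Row 1: (1,1)# 1/2 ✓ · (1,2)+ 0/3 ✗ · (1,3)# 1/3 ✗ · (1,4)+ 0/2 ✗
Row 2: (2,1)# 3/3 ✓ · (2,2)# 3/4 ✓ · (2,3)# 4/4 ✓ · (2,4)# 1/3 ✗
Row 3: (3,1)# 3/3 ✓ · (3,2)# 4/4 ✓ · (3,3)# 2/3 ✓ · (3,4)+ 1/3 ✗
Row 4: (4,1)# 3/3 ✓ · (4,2)# 2/3 ✓ · (4,4)+ 2/2 ✓
Row 5: (5,1)# 1/2 ✓ · (5,2)+ 1/3 ✗ · (5,3)+ 2/2 ✓ · (5,4)+ 2/2 ✓
For instance (1,2) has only 0/3 same-type neighbors, below 1/2.

No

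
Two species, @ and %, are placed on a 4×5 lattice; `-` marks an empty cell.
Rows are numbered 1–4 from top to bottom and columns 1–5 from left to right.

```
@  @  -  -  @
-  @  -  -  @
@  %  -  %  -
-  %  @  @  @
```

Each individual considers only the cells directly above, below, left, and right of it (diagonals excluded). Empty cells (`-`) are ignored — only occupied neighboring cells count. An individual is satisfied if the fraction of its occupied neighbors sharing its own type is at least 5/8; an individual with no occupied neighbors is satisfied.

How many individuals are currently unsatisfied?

6

(1,1)@ 1/1 ✓
(1,2)@ 2/2 ✓
(1,5)@ 1/1 ✓
(2,2)@ 1/2 ✗
(2,5)@ 1/1 ✓
(3,1)@ 0/1 ✗
(3,2)% 1/3 ✗
(3,4)% 0/1 ✗
(4,2)% 1/2 ✗
(4,3)@ 1/2 ✗
(4,4)@ 2/3 ✓
(4,5)@ 1/1 ✓
Unsatisfied: (2,2), (3,1), (3,2), (3,4), (4,2), (4,3) — 6 in total.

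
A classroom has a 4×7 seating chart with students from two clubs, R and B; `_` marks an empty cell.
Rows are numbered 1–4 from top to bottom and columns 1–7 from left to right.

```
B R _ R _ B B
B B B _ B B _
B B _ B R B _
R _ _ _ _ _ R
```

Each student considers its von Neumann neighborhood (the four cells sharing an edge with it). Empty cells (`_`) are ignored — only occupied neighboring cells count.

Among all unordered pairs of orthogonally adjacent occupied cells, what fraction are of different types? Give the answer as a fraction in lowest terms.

3/8

Scan each occupied cell's neighbors to the right and below so each pair is counted once.
Row 1: B(1,1)–R(1,2)≠ B(1,1)–B(2,1)= R(1,2)–B(2,2)≠ B(1,6)–B(1,7)= B(1,6)–B(2,6)=  → 2/5 unlike.
Row 2: B(2,1)–B(2,2)= B(2,1)–B(3,1)= B(2,2)–B(2,3)= B(2,2)–B(3,2)= B(2,5)–B(2,6)= B(2,5)–R(3,5)≠ B(2,6)–B(3,6)=  → 1/7 unlike.
Row 3: B(3,1)–B(3,2)= B(3,1)–R(4,1)≠ B(3,4)–R(3,5)≠ R(3,5)–B(3,6)≠  → 3/4 unlike.
Total adjacent occupied pairs: 16; unlike-type pairs: 6.
6/16 reduces to 3/8.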